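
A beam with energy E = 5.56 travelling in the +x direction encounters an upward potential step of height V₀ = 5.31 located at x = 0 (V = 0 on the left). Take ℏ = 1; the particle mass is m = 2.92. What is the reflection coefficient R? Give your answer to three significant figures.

R = 0.423

The wavenumbers are k₁ = √(2mE)/ℏ = 5.698 on the left and k₂ = √(2m(E − V₀))/ℏ = 1.208 on the right.
Matching ψ and ψ′ at x = 0 gives r = (k₁ − k₂)/(k₁ + k₂), so R = r² = 0.4226 and T = 1 − R = 0.5774.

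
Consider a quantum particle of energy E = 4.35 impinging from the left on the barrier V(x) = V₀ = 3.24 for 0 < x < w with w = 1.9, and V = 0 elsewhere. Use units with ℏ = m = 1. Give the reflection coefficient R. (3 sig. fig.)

R = 0.0483

E > V₀: inside the barrier k₂ = √(2m(E − V₀))/ℏ = 1.490, k₂w = 2.831.
T = [1 + V₀² sin²(k₂w) / (4E(E − V₀))]⁻¹ = 1/1.051 = 0.952.
R = 1 − T = 0.0483.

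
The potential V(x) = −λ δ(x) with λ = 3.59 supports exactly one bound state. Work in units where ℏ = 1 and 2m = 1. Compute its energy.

For x ≠ 0 the bound state is ψ ∝ e^{−κ|x|}; integrating the TISE across the delta gives the cusp condition 2κ = 2mλ/ℏ², so κ = 1.795.
Then E = −ℏ²κ²/(2m) = −mλ²/(2ℏ²) = -3.222.

E = -3.22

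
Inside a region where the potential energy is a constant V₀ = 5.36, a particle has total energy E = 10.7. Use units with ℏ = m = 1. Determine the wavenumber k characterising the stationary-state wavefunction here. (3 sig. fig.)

k = 3.27

With E > V₀ the solution is oscillatory, ψ ∝ e^{±ikx} with k = √(2m(E − V₀))/ℏ.
k = √(2 × 1 × 5.34) = 3.268.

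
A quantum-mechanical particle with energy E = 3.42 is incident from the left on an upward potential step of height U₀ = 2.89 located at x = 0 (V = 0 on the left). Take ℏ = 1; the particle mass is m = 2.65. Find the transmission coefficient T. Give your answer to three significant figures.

On each side the TISE gives plane waves with k = √(2m(E − V))/ℏ: k₁ = √(2·2.65·3.42) = 4.257, k₂ = √(2·2.65·0.53) = 1.676.
Matching ψ and ψ′ at x = 0 gives r = (k₁ − k₂)/(k₁ + k₂), so R = r² = 0.1893 and T = 1 − R = 0.8107.

T = 0.811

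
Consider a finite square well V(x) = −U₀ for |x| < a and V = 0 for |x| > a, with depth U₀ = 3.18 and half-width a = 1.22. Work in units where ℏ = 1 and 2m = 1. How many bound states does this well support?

Define the well-strength parameter z₀ = (a/ℏ)√(2mU₀) = 1.22 × √(2·0.5·3.18) = 2.176.
The even/odd transcendental equations gain one root per π/2 in z₀, giving N = 1 + ⌊2z₀/π⌋ = 1 + ⌊1.385⌋ = 2.

N = 2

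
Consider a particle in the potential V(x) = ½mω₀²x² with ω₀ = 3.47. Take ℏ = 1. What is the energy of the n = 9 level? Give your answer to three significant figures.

Using E_n = (n + ½)ℏω₀: E_9 = 9.5 × 3.47 = 32.97.

E = 33.0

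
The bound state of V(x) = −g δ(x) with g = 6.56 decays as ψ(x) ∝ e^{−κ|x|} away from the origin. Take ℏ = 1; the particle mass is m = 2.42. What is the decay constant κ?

κ = 15.9

Integrate −(ℏ²/2m)ψ'' − gδ(x)ψ = Eψ from −ε to +ε: the ψ'' term gives ψ'(0⁺) − ψ'(0⁻) and the δ term gives −(2mg/ℏ²)ψ(0).
With ψ ∝ e^{−κ|x|} this yields −2κ = −2mg/ℏ², so κ = mg/ℏ² = 15.88.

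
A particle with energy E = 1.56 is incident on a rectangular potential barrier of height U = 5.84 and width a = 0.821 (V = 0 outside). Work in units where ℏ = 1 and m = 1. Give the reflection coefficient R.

R = 0.975

Since E < U the interior solution is evanescent with decay constant κ = √(2m(U − E))/ℏ = 2.926.
κa = 2.402, sinh(κa) = 5.478.
Matching ψ, ψ′ at both faces gives T = [1 + U² sinh²(κa) / (4E(U − E))]⁻¹ = 1/39.32 = 0.0254.
R = 1 − T = 0.975.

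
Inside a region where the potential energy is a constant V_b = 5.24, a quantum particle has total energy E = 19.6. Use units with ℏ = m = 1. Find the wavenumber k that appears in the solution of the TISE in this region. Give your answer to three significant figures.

k = 5.36

With E > V_b the solution is oscillatory, ψ ∝ e^{±ikx} with k = √(2m(E − V_b))/ℏ.
k = √(2 × 1 × 14.36) = 5.359.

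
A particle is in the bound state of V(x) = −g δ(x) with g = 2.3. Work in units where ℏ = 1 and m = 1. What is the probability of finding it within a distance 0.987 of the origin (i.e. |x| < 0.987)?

P = 0.989

The normalised bound state is ψ = √κ e^{−κ|x|} with κ = mg/ℏ² = 2.300.
P(|x| < d) = ∫_{−d}^{d} κ e^{−2κ|x|} dx = 1 − e^{−2κd} = 1 − e^{−4.540} = 0.9893.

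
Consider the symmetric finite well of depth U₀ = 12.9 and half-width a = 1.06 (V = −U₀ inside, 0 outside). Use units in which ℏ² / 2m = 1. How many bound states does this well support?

Define the well-strength parameter z₀ = (a/ℏ)√(2mU₀) = 1.06 × √(2·0.5·12.9) = 3.807.
A new bound state (alternating even/odd) appears each time z₀ passes a multiple of π/2, so N = ⌊2z₀/π⌋ + 1 = ⌊2.424⌋ + 1 = 3.

N = 3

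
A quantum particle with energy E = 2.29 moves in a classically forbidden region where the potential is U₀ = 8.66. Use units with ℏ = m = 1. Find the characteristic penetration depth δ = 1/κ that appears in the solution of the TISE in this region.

Since E < U₀ the TISE in this region is ψ'' = κ²ψ with κ = √(2m(U₀ − E))/ℏ.
κ = √(2 × 1 × 6.37) = 3.569. The penetration depth is δ = 1/κ = 0.280.

δ = 0.280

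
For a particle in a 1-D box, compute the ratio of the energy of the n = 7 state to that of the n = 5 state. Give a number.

E_n = n²π²ℏ²/(2mL²) so the ratio is n₂²/n₁² = 49/25 = 1.96.

1.96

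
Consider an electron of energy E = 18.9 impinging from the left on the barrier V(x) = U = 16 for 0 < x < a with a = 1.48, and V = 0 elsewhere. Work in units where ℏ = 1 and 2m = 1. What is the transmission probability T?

T = 0.717

Above the barrier the interior wavenumber is k₂ = √(2m(E − U))/ℏ = 1.703, giving phase k₂a = 2.520.
T = [1 + U² sin²(k₂a) / (4E(E − U))]⁻¹ = 1/1.396 = 0.717.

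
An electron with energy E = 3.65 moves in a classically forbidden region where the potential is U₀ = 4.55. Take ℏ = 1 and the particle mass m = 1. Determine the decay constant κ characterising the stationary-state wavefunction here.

κ = 1.34

Since E < U₀ the TISE in this region is ψ'' = κ²ψ with κ = √(2m(U₀ − E))/ℏ.
κ = √(2 × 1 × 0.9) = 1.342.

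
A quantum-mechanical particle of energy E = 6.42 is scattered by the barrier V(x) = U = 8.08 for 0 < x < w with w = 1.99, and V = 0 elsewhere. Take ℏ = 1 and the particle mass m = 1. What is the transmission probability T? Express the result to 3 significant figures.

T = 0.00185

Since E < U the interior solution is evanescent with decay constant κ = √(2m(U − E))/ℏ = 1.822.
κw = 3.626, sinh(κw) = 18.77.
Matching ψ, ψ′ at both faces gives T = [1 + U² sinh²(κw) / (4E(U − E))]⁻¹ = 1/540.4 = 0.00185.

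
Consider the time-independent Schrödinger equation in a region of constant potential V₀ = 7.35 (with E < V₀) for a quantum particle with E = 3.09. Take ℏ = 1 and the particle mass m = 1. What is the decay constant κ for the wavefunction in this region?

Since E < V₀ the TISE in this region is ψ'' = κ²ψ with κ = √(2m(V₀ − E))/ℏ.
κ = √(2 × 1 × 4.26) = 2.919.

κ = 2.92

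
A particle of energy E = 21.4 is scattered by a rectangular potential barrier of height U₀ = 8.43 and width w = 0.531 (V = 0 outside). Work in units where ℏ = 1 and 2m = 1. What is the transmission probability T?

T = 0.946

Above the barrier the interior wavenumber is k₂ = √(2m(E − U₀))/ℏ = 3.601, giving phase k₂w = 1.912.
T = [1 + U₀² sin²(k₂w) / (4E(E − U₀))]⁻¹ = 1/1.057 = 0.946.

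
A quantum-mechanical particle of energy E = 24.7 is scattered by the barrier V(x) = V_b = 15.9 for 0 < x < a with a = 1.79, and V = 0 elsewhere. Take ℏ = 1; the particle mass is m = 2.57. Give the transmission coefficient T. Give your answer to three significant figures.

T = 0.931

Above the barrier the interior wavenumber is k₂ = √(2m(E − V_b))/ℏ = 6.725, giving phase k₂a = 12.04.
Matching at both interfaces gives T⁻¹ = 1 + V_b² sin²(k₂a) / [4E(E − V_b)] = 1.074, hence T = 0.931.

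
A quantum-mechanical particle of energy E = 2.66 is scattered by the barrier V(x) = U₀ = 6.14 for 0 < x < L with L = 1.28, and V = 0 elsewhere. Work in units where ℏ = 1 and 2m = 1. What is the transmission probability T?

T = 0.0326

Since E < U₀ the interior solution is evanescent with decay constant κ = √(2m(U₀ − E))/ℏ = 1.865.
κL = 2.388, sinh(κL) = 5.399.
The exact tunnelling result is T⁻¹ = 1 + U₀² sinh²(κL) / [4E(U₀ − E)] = 30.68, so T = 0.0326.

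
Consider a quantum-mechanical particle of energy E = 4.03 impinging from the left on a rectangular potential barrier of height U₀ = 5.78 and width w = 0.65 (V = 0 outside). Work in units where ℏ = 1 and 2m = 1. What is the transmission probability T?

E < U₀: inside the barrier ψ ∝ e^{±κx} with κ = √(2m(U₀ − E))/ℏ = 1.323.
κw = 0.8599, sinh(κw) = 0.9698.
The exact tunnelling result is T⁻¹ = 1 + U₀² sinh²(κw) / [4E(U₀ − E)] = 2.114, so T = 0.473.

T = 0.473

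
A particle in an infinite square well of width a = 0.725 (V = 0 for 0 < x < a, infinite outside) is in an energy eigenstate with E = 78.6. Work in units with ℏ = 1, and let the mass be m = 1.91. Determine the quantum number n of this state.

n = 4

For an infinite well E_n = n²π²ℏ²/(2ma²), so n = (a/πℏ)√(2mE).
n = (0.725/π) × √(2 × 1.91 × 78.6) = 3.999 → n = 4.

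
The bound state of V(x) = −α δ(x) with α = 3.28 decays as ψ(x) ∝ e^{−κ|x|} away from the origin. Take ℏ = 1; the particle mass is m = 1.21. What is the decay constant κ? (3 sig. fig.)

κ = 3.97

Integrating the TISE across x = 0 gives the cusp condition ψ'(0⁺) − ψ'(0⁻) = −(2mα/ℏ²)ψ(0).
With ψ ∝ e^{−κ|x|} this yields −2κ = −2mα/ℏ², so κ = mα/ℏ² = 3.969.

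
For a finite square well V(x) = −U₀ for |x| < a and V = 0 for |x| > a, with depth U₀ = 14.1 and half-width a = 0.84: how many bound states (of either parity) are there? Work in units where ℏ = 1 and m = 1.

Define the well-strength parameter z₀ = (a/ℏ)√(2mU₀) = 0.84 × √(2·1·14.1) = 4.461.
A new bound state (alternating even/odd) appears each time z₀ passes a multiple of π/2, so N = ⌊2z₀/π⌋ + 1 = ⌊2.840⌋ + 1 = 3.

N = 3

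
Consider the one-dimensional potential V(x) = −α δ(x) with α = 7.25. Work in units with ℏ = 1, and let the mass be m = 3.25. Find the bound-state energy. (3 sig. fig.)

E = -85.4

For x ≠ 0 the bound state is ψ ∝ e^{−κ|x|}; integrating the TISE across the delta gives the cusp condition 2κ = 2mα/ℏ², so κ = 23.56.
Then E = −ℏ²κ²/(2m) = −mα²/(2ℏ²) = -85.41.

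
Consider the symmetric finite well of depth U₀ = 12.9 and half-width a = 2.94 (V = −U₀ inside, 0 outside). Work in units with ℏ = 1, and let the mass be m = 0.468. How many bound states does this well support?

N = 7

The dimensionless depth is z₀ = a√(2mU₀)/ℏ = 2.94 × √(12.07) = 10.22.
The even/odd transcendental equations gain one root per π/2 in z₀, giving N = 1 + ⌊2z₀/π⌋ = 1 + ⌊6.504⌋ = 7.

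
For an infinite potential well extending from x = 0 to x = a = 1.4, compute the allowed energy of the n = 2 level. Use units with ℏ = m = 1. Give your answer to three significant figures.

E = 10.1

Requiring ψ(0) = ψ(a) = 0 quantises k = nπ/a, hence E_n = ℏ²k²/2m = n²π²ℏ²/(2ma²).
E_2 = 2² × π² / (2 × 1 × 1.4²) = 10.07.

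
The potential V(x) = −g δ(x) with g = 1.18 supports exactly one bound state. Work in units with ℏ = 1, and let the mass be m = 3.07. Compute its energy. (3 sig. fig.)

For x ≠ 0 the bound state is ψ ∝ e^{−κ|x|}; integrating the TISE across the delta gives the cusp condition 2κ = 2mg/ℏ², so κ = 3.623.
Then E = −ℏ²κ²/(2m) = −mg²/(2ℏ²) = -2.137.

E = -2.14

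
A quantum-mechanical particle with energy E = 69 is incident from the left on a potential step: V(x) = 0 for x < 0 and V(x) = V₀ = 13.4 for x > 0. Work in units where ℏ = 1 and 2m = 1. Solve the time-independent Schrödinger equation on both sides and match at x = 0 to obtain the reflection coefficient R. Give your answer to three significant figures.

R = 0.00291

On each side the TISE gives plane waves with k = √(2m(E − V))/ℏ: k₁ = √(2·½·69) = 8.307, k₂ = √(2·½·55.6) = 7.457.
Continuity of ψ and ψ′ at the step yields the reflection amplitude r = (k₁ − k₂)/(k₁ + k₂) = 0.05393; thus R = |r|² = 0.002908, T = 0.9971.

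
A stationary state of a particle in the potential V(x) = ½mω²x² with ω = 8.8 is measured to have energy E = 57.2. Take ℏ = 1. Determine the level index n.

n = 6

Invert E_n = (n + ½)ℏω: n = E/ℏω − ½ = 6.000, so n = 6.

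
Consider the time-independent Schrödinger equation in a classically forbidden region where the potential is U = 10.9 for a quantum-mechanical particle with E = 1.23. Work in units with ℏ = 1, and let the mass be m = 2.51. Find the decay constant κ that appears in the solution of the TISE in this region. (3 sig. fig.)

κ = 6.97

Since E < U the TISE in this region is ψ'' = κ²ψ with κ = √(2m(U − E))/ℏ.
κ = √(2 × 2.51 × 9.67) = 6.967.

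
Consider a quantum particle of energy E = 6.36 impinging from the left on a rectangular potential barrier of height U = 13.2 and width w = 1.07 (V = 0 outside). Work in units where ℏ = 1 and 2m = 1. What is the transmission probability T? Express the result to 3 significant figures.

Since E < U the interior solution is evanescent with decay constant κ = √(2m(U − E))/ℏ = 2.615.
κw = 2.798, sinh(κw) = 8.179.
The exact tunnelling result is T⁻¹ = 1 + U² sinh²(κw) / [4E(U − E)] = 67.98, so T = 0.0147.

T = 0.0147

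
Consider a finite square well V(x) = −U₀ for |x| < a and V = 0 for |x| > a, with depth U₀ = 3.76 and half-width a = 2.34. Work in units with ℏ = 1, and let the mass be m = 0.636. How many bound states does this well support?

Define the well-strength parameter z₀ = (a/ℏ)√(2mU₀) = 2.34 × √(2·0.636·3.76) = 5.117.
A new bound state (alternating even/odd) appears each time z₀ passes a multiple of π/2, so N = ⌊2z₀/π⌋ + 1 = ⌊3.258⌋ + 1 = 4.

N = 4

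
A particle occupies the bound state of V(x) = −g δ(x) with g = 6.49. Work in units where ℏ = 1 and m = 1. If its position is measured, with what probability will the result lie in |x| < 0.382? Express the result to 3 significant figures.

P = 0.993

The normalised bound state is ψ = √κ e^{−κ|x|} with κ = mg/ℏ² = 6.490.
P(|x| < d) = ∫_{−d}^{d} κ e^{−2κ|x|} dx = 1 − e^{−2κd} = 1 − e^{−4.958} = 0.9930.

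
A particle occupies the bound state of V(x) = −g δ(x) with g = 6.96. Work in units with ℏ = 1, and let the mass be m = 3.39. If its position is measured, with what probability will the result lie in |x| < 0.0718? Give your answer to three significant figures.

P = 0.966

The normalised bound state is ψ = √κ e^{−κ|x|} with κ = mg/ℏ² = 23.59.
P(|x| < d) = ∫_{−d}^{d} κ e^{−2κ|x|} dx = 1 − e^{−2κd} = 1 − e^{−3.388} = 0.9662.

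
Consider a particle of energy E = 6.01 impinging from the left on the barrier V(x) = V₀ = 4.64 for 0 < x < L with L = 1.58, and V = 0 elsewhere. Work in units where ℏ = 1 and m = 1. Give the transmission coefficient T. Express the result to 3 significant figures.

T = 0.858

E > V₀: inside the barrier k₂ = √(2m(E − V₀))/ℏ = 1.655, k₂L = 2.615.
T = [1 + V₀² sin²(k₂L) / (4E(E − V₀))]⁻¹ = 1/1.165 = 0.858.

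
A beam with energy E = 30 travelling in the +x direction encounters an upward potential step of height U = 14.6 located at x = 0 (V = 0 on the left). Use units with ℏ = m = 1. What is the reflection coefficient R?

On each side the TISE gives plane waves with k = √(2m(E − V))/ℏ: k₁ = √(2·1·30) = 7.746, k₂ = √(2·1·15.4) = 5.550.
Continuity of ψ and ψ′ at the step yields the reflection amplitude r = (k₁ − k₂)/(k₁ + k₂) = 0.1652; thus R = |r|² = 0.02728, T = 0.9727.

R = 0.0273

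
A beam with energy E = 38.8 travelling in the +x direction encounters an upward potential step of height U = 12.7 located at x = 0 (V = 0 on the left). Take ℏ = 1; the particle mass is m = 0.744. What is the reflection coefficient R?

R = 0.00976

The wavenumbers are k₁ = √(2mE)/ℏ = 7.598 on the left and k₂ = √(2m(E − U))/ℏ = 6.232 on the right.
Matching ψ and ψ′ at x = 0 gives r = (k₁ − k₂)/(k₁ + k₂), so R = r² = 0.009761 and T = 1 − R = 0.9902.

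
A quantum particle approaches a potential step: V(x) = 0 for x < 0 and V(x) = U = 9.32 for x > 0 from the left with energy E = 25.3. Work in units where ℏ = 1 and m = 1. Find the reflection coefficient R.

R = 0.0131

The wavenumbers are k₁ = √(2mE)/ℏ = 7.113 on the left and k₂ = √(2m(E − U))/ℏ = 5.653 on the right.
Continuity of ψ and ψ′ at the step yields the reflection amplitude r = (k₁ − k₂)/(k₁ + k₂) = 0.1144; thus R = |r|² = 0.01308, T = 0.9869.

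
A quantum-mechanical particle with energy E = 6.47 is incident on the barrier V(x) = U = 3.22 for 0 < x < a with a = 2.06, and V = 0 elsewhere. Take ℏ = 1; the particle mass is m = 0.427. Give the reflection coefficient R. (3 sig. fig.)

R = 0.0100

Above the barrier the interior wavenumber is k₂ = √(2m(E − U))/ℏ = 1.666, giving phase k₂a = 3.432.
T = [1 + U² sin²(k₂a) / (4E(E − U))]⁻¹ = 1/1.010 = 0.990.
R = 1 − T = 0.0100.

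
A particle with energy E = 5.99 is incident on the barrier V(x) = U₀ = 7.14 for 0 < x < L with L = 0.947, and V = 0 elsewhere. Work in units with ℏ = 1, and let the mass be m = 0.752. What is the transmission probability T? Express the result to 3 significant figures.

T = 0.176

E < U₀: inside the barrier ψ ∝ e^{±κx} with κ = √(2m(U₀ − E))/ℏ = 1.315.
κL = 1.245, sinh(κL) = 1.593.
Matching ψ, ψ′ at both faces gives T = [1 + U₀² sinh²(κL) / (4E(U₀ − E))]⁻¹ = 1/5.697 = 0.176.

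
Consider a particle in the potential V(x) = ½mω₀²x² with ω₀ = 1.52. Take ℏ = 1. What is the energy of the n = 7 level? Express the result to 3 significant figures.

The oscillator eigenvalues are E_n = ℏω₀(n + ½), so E_7 = 1.52 × 7.5 = 11.40.

E = 11.4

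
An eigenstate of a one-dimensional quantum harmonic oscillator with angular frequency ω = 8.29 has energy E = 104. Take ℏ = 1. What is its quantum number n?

E_n = ℏω(n + ½) ⇒ n = E/(ℏω) − ½ = 104/8.29 − 0.5 = 12.045 → n = 12.

n = 12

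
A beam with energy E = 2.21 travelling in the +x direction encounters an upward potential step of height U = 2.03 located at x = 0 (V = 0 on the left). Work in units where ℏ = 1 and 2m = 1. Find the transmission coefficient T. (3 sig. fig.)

T = 0.691

The wavenumbers are k₁ = √(2mE)/ℏ = 1.487 on the left and k₂ = √(2m(E − U))/ℏ = 0.4243 on the right.
Matching ψ and ψ′ at x = 0 gives r = (k₁ − k₂)/(k₁ + k₂), so R = r² = 0.3091 and T = 1 − R = 0.6909.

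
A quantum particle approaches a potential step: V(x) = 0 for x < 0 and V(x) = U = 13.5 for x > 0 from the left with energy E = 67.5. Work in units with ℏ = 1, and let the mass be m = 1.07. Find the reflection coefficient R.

R = 0.00311

The wavenumbers are k₁ = √(2mE)/ℏ = 12.02 on the left and k₂ = √(2m(E − U))/ℏ = 10.75 on the right.
Matching ψ and ψ′ at x = 0 gives r = (k₁ − k₂)/(k₁ + k₂), so R = r² = 0.003106 and T = 1 − R = 0.9969.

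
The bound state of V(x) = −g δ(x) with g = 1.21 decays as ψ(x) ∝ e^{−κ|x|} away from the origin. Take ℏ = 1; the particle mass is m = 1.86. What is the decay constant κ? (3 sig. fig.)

Integrate −(ℏ²/2m)ψ'' − gδ(x)ψ = Eψ from −ε to +ε: the ψ'' term gives ψ'(0⁺) − ψ'(0⁻) and the δ term gives −(2mg/ℏ²)ψ(0).
With ψ ∝ e^{−κ|x|} this yields −2κ = −2mg/ℏ², so κ = mg/ℏ² = 2.251.

κ = 2.25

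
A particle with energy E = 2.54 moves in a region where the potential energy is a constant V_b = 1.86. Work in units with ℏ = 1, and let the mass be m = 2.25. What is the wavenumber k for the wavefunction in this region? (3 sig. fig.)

With E > V_b the solution is oscillatory, ψ ∝ e^{±ikx} with k = √(2m(E − V_b))/ℏ.
k = √(2 × 2.25 × 0.68) = 1.749.

k = 1.75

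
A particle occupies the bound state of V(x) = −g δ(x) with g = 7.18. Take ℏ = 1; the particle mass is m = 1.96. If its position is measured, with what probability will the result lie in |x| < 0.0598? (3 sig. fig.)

P = 0.814

The normalised bound state is ψ = √κ e^{−κ|x|} with κ = mg/ℏ² = 14.07.
P(|x| < d) = ∫_{−d}^{d} κ e^{−2κ|x|} dx = 1 − e^{−2κd} = 1 − e^{−1.683} = 0.8142.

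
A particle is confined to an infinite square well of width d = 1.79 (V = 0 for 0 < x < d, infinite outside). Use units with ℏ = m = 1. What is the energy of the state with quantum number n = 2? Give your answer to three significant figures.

E = 6.16

Requiring ψ(0) = ψ(d) = 0 quantises k = nπ/d, hence E_n = ℏ²k²/2m = n²π²ℏ²/(2md²).
E_2 = 2² × π² / (2 × 1 × 1.79²) = 6.161.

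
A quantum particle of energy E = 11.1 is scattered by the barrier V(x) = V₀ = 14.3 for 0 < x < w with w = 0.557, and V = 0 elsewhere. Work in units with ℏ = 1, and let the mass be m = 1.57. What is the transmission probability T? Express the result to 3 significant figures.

E < V₀: inside the barrier ψ ∝ e^{±κx} with κ = √(2m(V₀ − E))/ℏ = 3.170.
κw = 1.766, sinh(κw) = 2.837.
Matching ψ, ψ′ at both faces gives T = [1 + V₀² sinh²(κw) / (4E(V₀ − E))]⁻¹ = 1/12.58 = 0.0795.

T = 0.0795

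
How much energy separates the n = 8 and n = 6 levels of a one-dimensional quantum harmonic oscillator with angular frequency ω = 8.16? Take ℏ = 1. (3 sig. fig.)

ΔE = 16.3

E_n = ℏω(n + ½), so ΔE = (8 − 6) ℏω = 2 × 8.16 = 16.32.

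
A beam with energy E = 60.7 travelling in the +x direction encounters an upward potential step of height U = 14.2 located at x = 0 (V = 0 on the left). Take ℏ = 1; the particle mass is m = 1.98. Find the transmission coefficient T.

T = 0.996

On each side the TISE gives plane waves with k = √(2m(E − V))/ℏ: k₁ = √(2·1.98·60.7) = 15.50, k₂ = √(2·1.98·46.5) = 13.57.
Continuity of ψ and ψ′ at the step yields the reflection amplitude r = (k₁ − k₂)/(k₁ + k₂) = 0.06652; thus R = |r|² = 0.004426, T = 0.9956.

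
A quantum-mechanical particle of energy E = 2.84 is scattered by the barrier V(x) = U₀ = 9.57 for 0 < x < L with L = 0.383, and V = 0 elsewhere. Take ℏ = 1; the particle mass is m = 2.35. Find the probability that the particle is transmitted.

E < U₀: inside the barrier ψ ∝ e^{±κx} with κ = √(2m(U₀ − E))/ℏ = 5.624.
κL = 2.154, sinh(κL) = 4.252.
Matching ψ, ψ′ at both faces gives T = [1 + U₀² sinh²(κL) / (4E(U₀ − E))]⁻¹ = 1/22.66 = 0.0441.

T = 0.0441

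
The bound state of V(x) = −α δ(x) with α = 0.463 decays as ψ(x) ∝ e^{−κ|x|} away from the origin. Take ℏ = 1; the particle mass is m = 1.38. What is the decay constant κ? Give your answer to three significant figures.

Integrate −(ℏ²/2m)ψ'' − αδ(x)ψ = Eψ from −ε to +ε: the ψ'' term gives ψ'(0⁺) − ψ'(0⁻) and the δ term gives −(2mα/ℏ²)ψ(0).
With ψ ∝ e^{−κ|x|} this yields −2κ = −2mα/ℏ², so κ = mα/ℏ² = 0.6389.

κ = 0.639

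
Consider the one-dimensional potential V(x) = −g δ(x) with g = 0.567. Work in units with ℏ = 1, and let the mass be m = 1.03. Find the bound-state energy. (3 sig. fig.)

The bound state is ψ(x) = √κ e^{−κ|x|}. The derivative jump ψ'(0⁺) − ψ'(0⁻) = −(2mg/ℏ²)ψ(0) fixes κ = mg/ℏ² = 0.5840.
Then E = −ℏ²κ²/(2m) = −mg²/(2ℏ²) = -0.1656.

E = -0.166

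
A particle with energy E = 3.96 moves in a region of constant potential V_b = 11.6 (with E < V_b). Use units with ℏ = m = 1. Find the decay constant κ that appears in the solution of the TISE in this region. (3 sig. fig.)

κ = 3.91

Since E < V_b the TISE in this region is ψ'' = κ²ψ with κ = √(2m(V_b − E))/ℏ.
κ = √(2 × 1 × 7.64) = 3.909.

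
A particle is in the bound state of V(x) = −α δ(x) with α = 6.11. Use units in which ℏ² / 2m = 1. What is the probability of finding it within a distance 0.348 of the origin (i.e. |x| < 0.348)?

The normalised bound state is ψ = √κ e^{−κ|x|} with κ = mα/ℏ² = 3.055.
P(|x| < d) = ∫_{−d}^{d} κ e^{−2κ|x|} dx = 1 − e^{−2κd} = 1 − e^{−2.126} = 0.8807.

P = 0.881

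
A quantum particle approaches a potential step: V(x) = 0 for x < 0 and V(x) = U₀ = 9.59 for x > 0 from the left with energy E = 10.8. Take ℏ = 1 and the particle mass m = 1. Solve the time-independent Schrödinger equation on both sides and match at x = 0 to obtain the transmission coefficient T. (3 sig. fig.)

On each side the TISE gives plane waves with k = √(2m(E − V))/ℏ: k₁ = √(2·1·10.8) = 4.648, k₂ = √(2·1·1.21) = 1.556.
Matching ψ and ψ′ at x = 0 gives r = (k₁ − k₂)/(k₁ + k₂), so R = r² = 0.2484 and T = 1 − R = 0.7516.

T = 0.752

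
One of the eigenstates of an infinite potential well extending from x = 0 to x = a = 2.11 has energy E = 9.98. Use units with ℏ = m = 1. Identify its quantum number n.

For an infinite well E_n = n²π²ℏ²/(2ma²), so n = (a/πℏ)√(2mE).
n = (2.11/π) × √(2 × 1 × 9.98) = 3.001 → n = 3.

n = 3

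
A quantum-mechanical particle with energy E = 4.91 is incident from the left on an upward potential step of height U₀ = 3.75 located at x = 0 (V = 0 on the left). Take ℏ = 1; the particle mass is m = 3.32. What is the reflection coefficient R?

On each side the TISE gives plane waves with k = √(2m(E − V))/ℏ: k₁ = √(2·3.32·4.91) = 5.710, k₂ = √(2·3.32·1.16) = 2.775.
Continuity of ψ and ψ′ at the step yields the reflection amplitude r = (k₁ − k₂)/(k₁ + k₂) = 0.3458; thus R = |r|² = 0.1196, T = 0.8804.

R = 0.120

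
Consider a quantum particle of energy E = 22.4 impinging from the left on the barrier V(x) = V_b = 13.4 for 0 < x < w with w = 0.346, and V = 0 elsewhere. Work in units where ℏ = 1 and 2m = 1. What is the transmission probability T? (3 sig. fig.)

T = 0.858

E > V_b: inside the barrier k₂ = √(2m(E − V_b))/ℏ = 3.000, k₂w = 1.038.
T = [1 + V_b² sin²(k₂w) / (4E(E − V_b))]⁻¹ = 1/1.165 = 0.858.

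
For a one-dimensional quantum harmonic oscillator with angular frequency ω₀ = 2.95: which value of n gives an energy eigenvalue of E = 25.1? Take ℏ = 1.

Invert E_n = (n + ½)ℏω₀: n = E/ℏω₀ − ½ = 8.008, so n = 8.

n = 8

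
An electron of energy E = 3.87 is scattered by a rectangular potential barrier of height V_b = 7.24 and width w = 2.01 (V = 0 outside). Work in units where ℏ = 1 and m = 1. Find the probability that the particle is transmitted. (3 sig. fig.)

E < V_b: inside the barrier ψ ∝ e^{±κx} with κ = √(2m(V_b − E))/ℏ = 2.596.
κw = 5.218, sinh(κw) = 92.30.
The exact tunnelling result is T⁻¹ = 1 + V_b² sinh²(κw) / [4E(V_b − E)] = 8562, so T = 0.000117.

T = 0.000117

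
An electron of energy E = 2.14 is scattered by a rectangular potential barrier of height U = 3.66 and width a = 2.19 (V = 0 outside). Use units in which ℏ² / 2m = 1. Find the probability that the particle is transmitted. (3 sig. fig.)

Since E < U the interior solution is evanescent with decay constant κ = √(2m(U − E))/ℏ = 1.233.
κa = 2.700, sinh(κa) = 7.406.
The exact tunnelling result is T⁻¹ = 1 + U² sinh²(κa) / [4E(U − E)] = 57.47, so T = 0.0174.

T = 0.0174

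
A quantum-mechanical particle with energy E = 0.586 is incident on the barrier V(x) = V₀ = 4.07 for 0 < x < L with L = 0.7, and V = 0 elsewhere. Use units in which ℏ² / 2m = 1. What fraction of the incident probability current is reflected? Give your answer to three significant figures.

E < V₀: inside the barrier ψ ∝ e^{±κx} with κ = √(2m(V₀ − E))/ℏ = 1.867.
κL = 1.307, sinh(κL) = 1.711.
Matching ψ, ψ′ at both faces gives T = [1 + V₀² sinh²(κL) / (4E(V₀ − E))]⁻¹ = 1/6.941 = 0.144.
R = 1 − T = 0.856.

R = 0.856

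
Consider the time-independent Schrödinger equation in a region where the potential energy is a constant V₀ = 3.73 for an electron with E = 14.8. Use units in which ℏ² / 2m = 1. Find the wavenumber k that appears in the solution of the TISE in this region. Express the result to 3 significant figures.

With E > V₀ the solution is oscillatory, ψ ∝ e^{±ikx} with k = √(2m(E − V₀))/ℏ.
k = √(2 × 0.5 × 11.07) = 3.327.

k = 3.33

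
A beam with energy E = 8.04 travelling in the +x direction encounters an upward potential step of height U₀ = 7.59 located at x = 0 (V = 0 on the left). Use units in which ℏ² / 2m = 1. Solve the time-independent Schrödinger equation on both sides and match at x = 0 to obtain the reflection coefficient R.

The wavenumbers are k₁ = √(2mE)/ℏ = 2.835 on the left and k₂ = √(2m(E − U₀))/ℏ = 0.6708 on the right.
Continuity of ψ and ψ′ at the step yields the reflection amplitude r = (k₁ − k₂)/(k₁ + k₂) = 0.6174; thus R = |r|² = 0.3811, T = 0.6189.

R = 0.381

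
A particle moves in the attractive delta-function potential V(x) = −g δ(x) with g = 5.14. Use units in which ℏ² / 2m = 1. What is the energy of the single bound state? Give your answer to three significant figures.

The bound state is ψ(x) = √κ e^{−κ|x|}. The derivative jump ψ'(0⁺) − ψ'(0⁻) = −(2mg/ℏ²)ψ(0) fixes κ = mg/ℏ² = 2.570.
Then E = −ℏ²κ²/(2m) = −mg²/(2ℏ²) = -6.605.

E = -6.60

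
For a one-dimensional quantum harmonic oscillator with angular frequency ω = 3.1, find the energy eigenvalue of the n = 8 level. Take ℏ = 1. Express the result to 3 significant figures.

E = 26.4

The oscillator eigenvalues are E_n = ℏω(n + ½), so E_8 = 3.1 × 8.5 = 26.35.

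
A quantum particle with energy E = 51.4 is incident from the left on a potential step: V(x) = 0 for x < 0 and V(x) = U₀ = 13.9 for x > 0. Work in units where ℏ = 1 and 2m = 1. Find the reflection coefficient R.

On each side the TISE gives plane waves with k = √(2m(E − V))/ℏ: k₁ = √(2·½·51.4) = 7.169, k₂ = √(2·½·37.5) = 6.124.
Matching ψ and ψ′ at x = 0 gives r = (k₁ − k₂)/(k₁ + k₂), so R = r² = 0.006188 and T = 1 − R = 0.9938.

R = 0.00619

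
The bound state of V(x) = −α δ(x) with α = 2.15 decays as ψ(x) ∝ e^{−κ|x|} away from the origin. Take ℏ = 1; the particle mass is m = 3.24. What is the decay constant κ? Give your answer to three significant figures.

κ = 6.97

Integrating the TISE across x = 0 gives the cusp condition ψ'(0⁺) − ψ'(0⁻) = −(2mα/ℏ²)ψ(0).
With ψ ∝ e^{−κ|x|} this yields −2κ = −2mα/ℏ², so κ = mα/ℏ² = 6.966.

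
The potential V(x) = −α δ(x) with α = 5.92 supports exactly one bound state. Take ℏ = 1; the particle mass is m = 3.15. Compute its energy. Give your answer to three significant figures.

E = -55.2

The bound state is ψ(x) = √κ e^{−κ|x|}. The derivative jump ψ'(0⁺) − ψ'(0⁻) = −(2mα/ℏ²)ψ(0) fixes κ = mα/ℏ² = 18.65.
Then E = −ℏ²κ²/(2m) = −mα²/(2ℏ²) = -55.20.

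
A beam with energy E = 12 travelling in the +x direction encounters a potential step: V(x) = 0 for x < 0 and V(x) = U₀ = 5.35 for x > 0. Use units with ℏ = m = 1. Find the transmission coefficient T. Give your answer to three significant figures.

T = 0.979

On each side the TISE gives plane waves with k = √(2m(E − V))/ℏ: k₁ = √(2·1·12) = 4.899, k₂ = √(2·1·6.65) = 3.647.
Matching ψ and ψ′ at x = 0 gives r = (k₁ − k₂)/(k₁ + k₂), so R = r² = 0.02147 and T = 1 − R = 0.9785.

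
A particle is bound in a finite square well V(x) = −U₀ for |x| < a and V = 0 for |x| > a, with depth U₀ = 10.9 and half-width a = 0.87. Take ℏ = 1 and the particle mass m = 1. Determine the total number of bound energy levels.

The dimensionless depth is z₀ = a√(2mU₀)/ℏ = 0.87 × √(21.80) = 4.062.
The even/odd transcendental equations gain one root per π/2 in z₀, giving N = 1 + ⌊2z₀/π⌋ = 1 + ⌊2.586⌋ = 3.

N = 3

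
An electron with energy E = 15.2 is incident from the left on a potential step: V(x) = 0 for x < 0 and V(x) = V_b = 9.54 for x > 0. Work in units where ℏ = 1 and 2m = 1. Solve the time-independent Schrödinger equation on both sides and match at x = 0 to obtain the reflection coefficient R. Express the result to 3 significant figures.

R = 0.0586

The wavenumbers are k₁ = √(2mE)/ℏ = 3.899 on the left and k₂ = √(2m(E − V_b))/ℏ = 2.379 on the right.
Continuity of ψ and ψ′ at the step yields the reflection amplitude r = (k₁ − k₂)/(k₁ + k₂) = 0.2421; thus R = |r|² = 0.05860, T = 0.9414.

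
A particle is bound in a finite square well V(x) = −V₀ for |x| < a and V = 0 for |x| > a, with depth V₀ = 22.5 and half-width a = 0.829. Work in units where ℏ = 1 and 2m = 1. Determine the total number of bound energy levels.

N = 3

Define the well-strength parameter z₀ = (a/ℏ)√(2mV₀) = 0.829 × √(2·0.5·22.5) = 3.932.
The even/odd transcendental equations gain one root per π/2 in z₀, giving N = 1 + ⌊2z₀/π⌋ = 1 + ⌊2.503⌋ = 3.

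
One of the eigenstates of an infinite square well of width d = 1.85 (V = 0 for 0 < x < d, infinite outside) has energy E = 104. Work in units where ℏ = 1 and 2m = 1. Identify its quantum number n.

n = 6

For an infinite well E_n = n²π²ℏ²/(2md²), so n = (d/πℏ)√(2mE).
n = (1.85/π) × √(2 × 0.5 × 104) = 6.005 → n = 6.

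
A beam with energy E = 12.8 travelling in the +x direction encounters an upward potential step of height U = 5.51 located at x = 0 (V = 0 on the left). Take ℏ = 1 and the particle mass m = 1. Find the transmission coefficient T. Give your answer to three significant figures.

T = 0.980

The wavenumbers are k₁ = √(2mE)/ℏ = 5.060 on the left and k₂ = √(2m(E − U))/ℏ = 3.818 on the right.
Continuity of ψ and ψ′ at the step yields the reflection amplitude r = (k₁ − k₂)/(k₁ + k₂) = 0.1398; thus R = |r|² = 0.01955, T = 0.9805.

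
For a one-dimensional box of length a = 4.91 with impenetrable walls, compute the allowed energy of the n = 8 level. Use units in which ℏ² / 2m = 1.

E = 26.2

The infinite-well eigenfunctions ψ_n = √(2/a) sin(nπx/a) vanish at both walls, giving E_n = n²π²ℏ²/(2ma²).
E_8 = 8² × π² / (2 × 0.5 × 4.91²) = 26.20.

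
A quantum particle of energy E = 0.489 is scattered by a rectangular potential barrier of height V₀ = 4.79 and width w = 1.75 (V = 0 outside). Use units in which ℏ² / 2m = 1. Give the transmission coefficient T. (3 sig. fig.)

T = 0.00103

E < V₀: inside the barrier ψ ∝ e^{±κx} with κ = √(2m(V₀ − E))/ℏ = 2.074.
κw = 3.629, sinh(κw) = 18.83.
Matching ψ, ψ′ at both faces gives T = [1 + V₀² sinh²(κw) / (4E(V₀ − E))]⁻¹ = 1/968.0 = 0.00103.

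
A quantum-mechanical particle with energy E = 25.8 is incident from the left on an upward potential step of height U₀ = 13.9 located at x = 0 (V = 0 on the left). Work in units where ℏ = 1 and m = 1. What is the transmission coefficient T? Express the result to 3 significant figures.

On each side the TISE gives plane waves with k = √(2m(E − V))/ℏ: k₁ = √(2·1·25.8) = 7.183, k₂ = √(2·1·11.9) = 4.879.
Continuity of ψ and ψ′ at the step yields the reflection amplitude r = (k₁ − k₂)/(k₁ + k₂) = 0.1911; thus R = |r|² = 0.03651, T = 0.9635.

T = 0.963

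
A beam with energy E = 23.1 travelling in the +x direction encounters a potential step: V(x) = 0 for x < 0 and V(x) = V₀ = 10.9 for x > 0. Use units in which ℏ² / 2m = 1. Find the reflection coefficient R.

The wavenumbers are k₁ = √(2mE)/ℏ = 4.806 on the left and k₂ = √(2m(E − V₀))/ℏ = 3.493 on the right.
Matching ψ and ψ′ at x = 0 gives r = (k₁ − k₂)/(k₁ + k₂), so R = r² = 0.02505 and T = 1 − R = 0.9750.

R = 0.0250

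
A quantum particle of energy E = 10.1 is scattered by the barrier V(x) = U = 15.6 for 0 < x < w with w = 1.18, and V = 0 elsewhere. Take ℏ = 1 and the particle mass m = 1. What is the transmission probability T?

T = 0.00146

E < U: inside the barrier ψ ∝ e^{±κx} with κ = √(2m(U − E))/ℏ = 3.317.
κw = 3.914, sinh(κw) = 25.03.
The exact tunnelling result is T⁻¹ = 1 + U² sinh²(κw) / [4E(U − E)] = 687.2, so T = 0.00146.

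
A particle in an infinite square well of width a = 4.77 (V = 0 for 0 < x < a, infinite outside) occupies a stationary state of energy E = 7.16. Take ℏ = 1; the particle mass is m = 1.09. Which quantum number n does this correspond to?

From E_n = n²π²ℏ²/(2ma²) invert to n = √(2ma²E)/(πℏ).
n = (4.77/π) × √(2 × 1.09 × 7.16) = 5.999 → n = 6.

n = 6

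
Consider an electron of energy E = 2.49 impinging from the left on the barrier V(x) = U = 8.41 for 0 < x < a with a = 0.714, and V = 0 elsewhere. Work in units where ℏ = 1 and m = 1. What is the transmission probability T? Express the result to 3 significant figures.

Since E < U the interior solution is evanescent with decay constant κ = √(2m(U − E))/ℏ = 3.441.
κa = 2.457, sinh(κa) = 5.791.
Matching ψ, ψ′ at both faces gives T = [1 + U² sinh²(κa) / (4E(U − E))]⁻¹ = 1/41.23 = 0.0243.

T = 0.0243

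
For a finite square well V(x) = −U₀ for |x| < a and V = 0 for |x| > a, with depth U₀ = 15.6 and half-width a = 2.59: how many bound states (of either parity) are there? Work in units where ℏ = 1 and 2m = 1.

Define the well-strength parameter z₀ = (a/ℏ)√(2mU₀) = 2.59 × √(2·0.5·15.6) = 10.23.
A new bound state (alternating even/odd) appears each time z₀ passes a multiple of π/2, so N = ⌊2z₀/π⌋ + 1 = ⌊6.512⌋ + 1 = 7.

N = 7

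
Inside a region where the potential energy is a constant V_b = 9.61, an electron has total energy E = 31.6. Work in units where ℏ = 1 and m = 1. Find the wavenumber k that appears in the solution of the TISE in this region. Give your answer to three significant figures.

k = 6.63

With E > V_b the solution is oscillatory, ψ ∝ e^{±ikx} with k = √(2m(E − V_b))/ℏ.
k = √(2 × 1 × 21.99) = 6.632.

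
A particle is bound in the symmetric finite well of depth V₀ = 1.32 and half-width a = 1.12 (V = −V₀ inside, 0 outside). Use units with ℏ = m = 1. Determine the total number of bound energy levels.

N = 2

Define the well-strength parameter z₀ = (a/ℏ)√(2mV₀) = 1.12 × √(2·1·1.32) = 1.820.
A new bound state (alternating even/odd) appears each time z₀ passes a multiple of π/2, so N = ⌊2z₀/π⌋ + 1 = ⌊1.159⌋ + 1 = 2.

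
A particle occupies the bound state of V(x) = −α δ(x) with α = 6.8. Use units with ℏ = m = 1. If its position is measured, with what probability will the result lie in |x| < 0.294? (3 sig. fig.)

P = 0.982

The normalised bound state is ψ = √κ e^{−κ|x|} with κ = mα/ℏ² = 6.800.
P(|x| < d) = ∫_{−d}^{d} κ e^{−2κ|x|} dx = 1 − e^{−2κd} = 1 − e^{−3.998} = 0.9817.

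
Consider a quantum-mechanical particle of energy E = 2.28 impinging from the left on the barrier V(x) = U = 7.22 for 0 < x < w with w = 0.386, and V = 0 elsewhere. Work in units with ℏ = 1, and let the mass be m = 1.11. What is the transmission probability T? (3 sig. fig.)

Since E < U the interior solution is evanescent with decay constant κ = √(2m(U − E))/ℏ = 3.312.
κw = 1.278, sinh(κw) = 1.656.
The exact tunnelling result is T⁻¹ = 1 + U² sinh²(κw) / [4E(U − E)] = 4.173, so T = 0.240.

T = 0.240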